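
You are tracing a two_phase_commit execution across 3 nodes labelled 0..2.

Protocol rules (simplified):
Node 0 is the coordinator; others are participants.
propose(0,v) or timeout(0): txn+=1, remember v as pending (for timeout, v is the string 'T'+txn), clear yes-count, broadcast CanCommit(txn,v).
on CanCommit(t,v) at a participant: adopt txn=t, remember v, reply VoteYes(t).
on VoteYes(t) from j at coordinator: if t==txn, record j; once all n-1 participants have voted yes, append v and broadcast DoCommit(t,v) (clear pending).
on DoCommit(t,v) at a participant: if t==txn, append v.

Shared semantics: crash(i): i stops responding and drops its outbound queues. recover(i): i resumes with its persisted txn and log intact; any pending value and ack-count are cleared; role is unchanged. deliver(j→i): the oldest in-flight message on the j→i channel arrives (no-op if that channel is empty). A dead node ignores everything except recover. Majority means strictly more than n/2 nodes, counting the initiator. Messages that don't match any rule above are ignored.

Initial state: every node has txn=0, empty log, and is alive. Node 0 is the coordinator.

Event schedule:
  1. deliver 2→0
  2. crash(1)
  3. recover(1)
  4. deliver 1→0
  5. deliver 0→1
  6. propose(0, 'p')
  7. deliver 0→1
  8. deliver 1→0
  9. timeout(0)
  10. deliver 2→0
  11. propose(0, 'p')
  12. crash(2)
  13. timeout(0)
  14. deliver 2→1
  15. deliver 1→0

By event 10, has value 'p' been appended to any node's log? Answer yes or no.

e1 deliver 2→0: ·
e2 crash(1): 1[✗part,t=0,-]
e3 recover(1): 1[part,t=0,-]
e4 deliver 1→0: ·
e5 deliver 0→1: ·
e6 propose(0,'p'): 0[coor,t=1,-]
e7 deliver 0→1: 1[part,t=1,-]
e8 deliver 1→0: ·
e9 timeout(0): 0[coor,t=2,-]
e10 deliver 2→0: ·

no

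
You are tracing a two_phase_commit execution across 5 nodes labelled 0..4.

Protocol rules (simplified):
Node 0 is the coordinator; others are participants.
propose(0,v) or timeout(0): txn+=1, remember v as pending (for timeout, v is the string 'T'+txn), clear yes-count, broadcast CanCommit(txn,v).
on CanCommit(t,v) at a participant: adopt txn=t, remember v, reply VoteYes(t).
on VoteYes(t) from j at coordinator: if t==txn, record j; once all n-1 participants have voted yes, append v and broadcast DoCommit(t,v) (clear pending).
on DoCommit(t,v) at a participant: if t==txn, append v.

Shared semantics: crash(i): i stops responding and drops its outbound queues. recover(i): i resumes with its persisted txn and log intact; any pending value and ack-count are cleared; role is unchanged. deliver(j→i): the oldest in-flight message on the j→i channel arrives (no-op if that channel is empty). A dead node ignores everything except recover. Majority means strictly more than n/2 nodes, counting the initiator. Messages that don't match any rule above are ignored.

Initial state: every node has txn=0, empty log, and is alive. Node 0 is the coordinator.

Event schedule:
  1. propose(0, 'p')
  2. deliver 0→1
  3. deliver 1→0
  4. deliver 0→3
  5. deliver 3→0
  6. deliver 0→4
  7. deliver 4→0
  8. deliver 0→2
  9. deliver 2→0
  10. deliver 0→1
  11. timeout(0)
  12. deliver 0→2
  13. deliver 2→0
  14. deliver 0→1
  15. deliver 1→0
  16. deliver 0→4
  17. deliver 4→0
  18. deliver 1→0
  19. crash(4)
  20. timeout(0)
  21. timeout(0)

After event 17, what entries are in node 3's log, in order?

[1] propose(0,'p') → N0(coor t1 [-])
[2] deliver 0→1 → N1(part t1 [-])
[3] deliver 1→0 → ∅
[4] deliver 0→3 → N3(part t1 [-])
[5] deliver 3→0 → ∅
[6] deliver 0→4 → N4(part t1 [-])
[7] deliver 4→0 → ∅
[8] deliver 0→2 → N2(part t1 [-])
[9] deliver 2→0 → N0(coor t1 [p])
[10] deliver 0→1 → N1(part t1 [p])
[11] timeout(0) → N0(coor t2 [p])
[12] deliver 0→2 → N2(part t1 [p])
[13] deliver 2→0 → ∅
[14] deliver 0→1 → N1(part t2 [p])
[15] deliver 1→0 → ∅
[16] deliver 0→4 → N4(part t1 [p])
[17] deliver 4→0 → ∅

empty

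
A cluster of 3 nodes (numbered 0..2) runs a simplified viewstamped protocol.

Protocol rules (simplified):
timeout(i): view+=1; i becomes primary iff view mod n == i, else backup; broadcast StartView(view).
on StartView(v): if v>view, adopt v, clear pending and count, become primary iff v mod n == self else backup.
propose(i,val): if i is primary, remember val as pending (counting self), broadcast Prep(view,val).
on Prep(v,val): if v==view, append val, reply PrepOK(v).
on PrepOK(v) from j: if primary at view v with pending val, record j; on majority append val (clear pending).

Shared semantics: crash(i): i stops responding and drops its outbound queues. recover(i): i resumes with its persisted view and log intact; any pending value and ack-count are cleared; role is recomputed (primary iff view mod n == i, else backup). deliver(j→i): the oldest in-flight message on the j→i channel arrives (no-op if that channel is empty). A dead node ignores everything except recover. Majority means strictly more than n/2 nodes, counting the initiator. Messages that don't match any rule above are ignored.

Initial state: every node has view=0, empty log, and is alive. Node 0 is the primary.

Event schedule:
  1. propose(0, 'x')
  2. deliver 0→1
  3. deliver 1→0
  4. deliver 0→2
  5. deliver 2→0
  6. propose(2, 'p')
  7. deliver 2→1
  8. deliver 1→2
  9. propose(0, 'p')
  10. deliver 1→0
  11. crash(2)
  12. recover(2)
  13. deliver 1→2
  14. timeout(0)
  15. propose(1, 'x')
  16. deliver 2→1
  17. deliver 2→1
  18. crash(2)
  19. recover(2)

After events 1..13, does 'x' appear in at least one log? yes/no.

1. propose(0,'x'):  nop
2. deliver 0→1:  <1:back v0 x>
3. deliver 1→0:  <0:prim v0 x>
4. deliver 0→2:  <2:back v0 x>
5. deliver 2→0:  nop
6. propose(2,'p'):  nop
7. deliver 2→1:  nop
8. deliver 1→2:  nop
9. propose(0,'p'):  nop
10. deliver 1→0:  nop
11. crash(2):  <2:✗back v0 x>
12. recover(2):  <2:back v0 x>
13. deliver 1→2:  nop

yes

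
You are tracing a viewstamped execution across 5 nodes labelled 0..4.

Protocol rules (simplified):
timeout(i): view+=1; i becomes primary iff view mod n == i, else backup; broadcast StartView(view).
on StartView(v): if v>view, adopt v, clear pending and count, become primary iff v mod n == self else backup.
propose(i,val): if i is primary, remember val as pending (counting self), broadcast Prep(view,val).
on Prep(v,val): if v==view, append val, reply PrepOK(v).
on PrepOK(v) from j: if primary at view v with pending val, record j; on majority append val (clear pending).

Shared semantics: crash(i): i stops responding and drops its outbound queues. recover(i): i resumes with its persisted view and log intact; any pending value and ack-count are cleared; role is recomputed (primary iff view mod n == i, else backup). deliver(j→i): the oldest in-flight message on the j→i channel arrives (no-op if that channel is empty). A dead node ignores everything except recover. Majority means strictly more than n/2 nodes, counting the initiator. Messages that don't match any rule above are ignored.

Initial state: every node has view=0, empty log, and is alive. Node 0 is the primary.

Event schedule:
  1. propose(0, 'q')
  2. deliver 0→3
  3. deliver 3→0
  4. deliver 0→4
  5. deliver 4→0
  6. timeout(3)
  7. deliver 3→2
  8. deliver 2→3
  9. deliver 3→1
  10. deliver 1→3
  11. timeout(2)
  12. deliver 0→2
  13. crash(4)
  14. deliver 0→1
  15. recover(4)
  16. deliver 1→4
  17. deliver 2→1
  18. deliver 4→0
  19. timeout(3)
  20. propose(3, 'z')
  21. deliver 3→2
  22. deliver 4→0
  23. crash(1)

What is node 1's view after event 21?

1. propose(0,'q'):  nop
2. deliver 0→3:  <3:back v0 q>
3. deliver 3→0:  nop
4. deliver 0→4:  <4:back v0 q>
5. deliver 4→0:  <0:prim v0 q>
6. timeout(3):  <3:back v1 q>
7. deliver 3→2:  <2:back v1 ->
8. deliver 2→3:  nop
9. deliver 3→1:  <1:prim v1 ->
10. deliver 1→3:  nop
11. timeout(2):  <2:prim v2 ->
12. deliver 0→2:  nop
13. crash(4):  <4:✗back v0 q>
14. deliver 0→1:  nop
15. recover(4):  <4:back v0 q>
16. deliver 1→4:  nop
17. deliver 2→1:  <1:back v2 ->
18. deliver 4→0:  nop
19. timeout(3):  <3:back v2 q>
20. propose(3,'z'):  nop
21. deliver 3→2:  nop

2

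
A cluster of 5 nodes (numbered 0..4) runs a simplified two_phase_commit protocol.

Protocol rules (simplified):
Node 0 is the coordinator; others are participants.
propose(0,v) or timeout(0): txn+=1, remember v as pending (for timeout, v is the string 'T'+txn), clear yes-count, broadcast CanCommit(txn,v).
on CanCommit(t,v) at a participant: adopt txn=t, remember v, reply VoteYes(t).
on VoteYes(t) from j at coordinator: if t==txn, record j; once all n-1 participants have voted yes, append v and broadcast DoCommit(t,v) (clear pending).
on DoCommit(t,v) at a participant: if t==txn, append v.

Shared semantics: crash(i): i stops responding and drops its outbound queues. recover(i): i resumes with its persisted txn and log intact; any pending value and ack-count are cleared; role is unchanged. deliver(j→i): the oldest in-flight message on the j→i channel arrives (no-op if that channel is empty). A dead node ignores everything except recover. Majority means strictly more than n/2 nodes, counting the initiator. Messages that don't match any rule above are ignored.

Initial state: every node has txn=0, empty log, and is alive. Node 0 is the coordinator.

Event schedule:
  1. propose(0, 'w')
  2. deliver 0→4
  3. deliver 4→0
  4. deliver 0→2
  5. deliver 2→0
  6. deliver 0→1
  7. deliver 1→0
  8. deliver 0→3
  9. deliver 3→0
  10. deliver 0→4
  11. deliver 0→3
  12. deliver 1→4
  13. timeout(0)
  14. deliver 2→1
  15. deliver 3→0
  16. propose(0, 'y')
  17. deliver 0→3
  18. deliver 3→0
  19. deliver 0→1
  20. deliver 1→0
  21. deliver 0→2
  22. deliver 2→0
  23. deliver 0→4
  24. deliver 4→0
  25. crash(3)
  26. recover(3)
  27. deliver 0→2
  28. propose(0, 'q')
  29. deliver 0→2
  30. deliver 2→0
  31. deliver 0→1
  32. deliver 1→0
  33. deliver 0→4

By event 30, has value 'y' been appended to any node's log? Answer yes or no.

after 1 — propose(0,'w'): n0:coor/t1/[-]
after 2 — deliver 0→4: n4:part/t1/[-]
after 3 — deliver 4→0: ·
after 4 — deliver 0→2: n2:part/t1/[-]
after 5 — deliver 2→0: ·
after 6 — deliver 0→1: n1:part/t1/[-]
after 7 — deliver 1→0: ·
after 8 — deliver 0→3: n3:part/t1/[-]
after 9 — deliver 3→0: n0:coor/t1/[w]
after 10 — deliver 0→4: n4:part/t1/[w]
after 11 — deliver 0→3: n3:part/t1/[w]
after 12 — deliver 1→4: ·
after 13 — timeout(0): n0:coor/t2/[w]
after 14 — deliver 2→1: ·
after 15 — deliver 3→0: ·
after 16 — propose(0,'y'): n0:coor/t3/[w]
after 17 — deliver 0→3: n3:part/t2/[w]
after 18 — deliver 3→0: ·
after 19 — deliver 0→1: n1:part/t1/[w]
after 20 — deliver 1→0: ·
after 21 — deliver 0→2: n2:part/t1/[w]
after 22 — deliver 2→0: ·
after 23 — deliver 0→4: n4:part/t2/[w]
after 24 — deliver 4→0: ·
after 25 — crash(3): n3:✗part/t2/[w]
after 26 — recover(3): n3:part/t2/[w]
after 27 — deliver 0→2: n2:part/t2/[w]
after 28 — propose(0,'q'): n0:coor/t4/[w]
after 29 — deliver 0→2: n2:part/t3/[w]
after 30 — deliver 2→0: ·

no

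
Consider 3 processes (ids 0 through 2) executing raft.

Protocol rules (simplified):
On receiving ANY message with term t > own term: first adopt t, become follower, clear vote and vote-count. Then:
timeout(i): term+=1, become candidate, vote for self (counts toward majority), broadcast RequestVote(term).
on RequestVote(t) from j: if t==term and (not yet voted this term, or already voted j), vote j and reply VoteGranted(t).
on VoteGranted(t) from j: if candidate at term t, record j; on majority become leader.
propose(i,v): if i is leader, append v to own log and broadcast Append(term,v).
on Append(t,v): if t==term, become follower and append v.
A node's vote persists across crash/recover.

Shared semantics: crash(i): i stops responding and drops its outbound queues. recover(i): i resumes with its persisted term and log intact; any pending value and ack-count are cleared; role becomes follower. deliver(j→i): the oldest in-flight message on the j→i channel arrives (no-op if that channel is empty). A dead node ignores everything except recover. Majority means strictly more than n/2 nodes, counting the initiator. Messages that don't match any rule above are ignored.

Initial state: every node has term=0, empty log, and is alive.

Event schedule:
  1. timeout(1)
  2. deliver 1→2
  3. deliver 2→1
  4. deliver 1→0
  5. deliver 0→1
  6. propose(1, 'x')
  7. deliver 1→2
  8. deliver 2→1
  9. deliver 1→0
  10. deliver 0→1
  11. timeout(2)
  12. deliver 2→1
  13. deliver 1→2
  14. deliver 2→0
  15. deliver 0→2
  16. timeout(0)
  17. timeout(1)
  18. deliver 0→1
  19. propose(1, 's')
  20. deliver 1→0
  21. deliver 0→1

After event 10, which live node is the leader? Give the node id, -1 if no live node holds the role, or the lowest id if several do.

step 1 timeout(1): 1={cand,t=1,log=-}
step 2 deliver 1→2: 2={foll,t=1,log=-}
step 3 deliver 2→1: 1={lead,t=1,log=-}
step 4 deliver 1→0: 0={foll,t=1,log=-}
step 5 deliver 0→1: —
step 6 propose(1,'x'): 1={lead,t=1,log=x}
step 7 deliver 1→2: 2={foll,t=1,log=x}
step 8 deliver 2→1: —
step 9 deliver 1→0: 0={foll,t=1,log=x}
step 10 deliver 0→1: —

1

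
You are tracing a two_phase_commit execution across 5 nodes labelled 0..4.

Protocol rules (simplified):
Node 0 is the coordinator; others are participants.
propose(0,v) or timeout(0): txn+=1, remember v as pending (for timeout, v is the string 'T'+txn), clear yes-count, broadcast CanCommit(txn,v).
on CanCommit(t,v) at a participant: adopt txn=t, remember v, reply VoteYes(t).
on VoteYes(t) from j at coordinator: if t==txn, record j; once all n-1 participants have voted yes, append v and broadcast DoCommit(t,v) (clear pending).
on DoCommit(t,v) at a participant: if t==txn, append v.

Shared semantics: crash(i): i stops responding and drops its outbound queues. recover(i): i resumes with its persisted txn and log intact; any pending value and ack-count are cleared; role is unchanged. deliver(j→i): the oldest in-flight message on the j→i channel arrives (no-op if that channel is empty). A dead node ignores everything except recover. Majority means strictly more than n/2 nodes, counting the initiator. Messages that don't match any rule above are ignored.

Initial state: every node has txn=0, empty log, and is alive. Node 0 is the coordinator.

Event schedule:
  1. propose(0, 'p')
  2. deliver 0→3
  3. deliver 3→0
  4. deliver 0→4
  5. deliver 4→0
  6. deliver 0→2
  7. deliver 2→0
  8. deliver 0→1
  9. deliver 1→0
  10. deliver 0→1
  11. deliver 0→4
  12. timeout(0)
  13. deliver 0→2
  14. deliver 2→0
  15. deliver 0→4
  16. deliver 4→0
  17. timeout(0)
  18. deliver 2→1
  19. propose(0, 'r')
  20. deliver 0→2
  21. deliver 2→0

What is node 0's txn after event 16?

2

e1 propose(0,'p'): 0[coor,t=1,-]
e2 deliver 0→3: 3[part,t=1,-]
e3 deliver 3→0: ·
e4 deliver 0→4: 4[part,t=1,-]
e5 deliver 4→0: ·
e6 deliver 0→2: 2[part,t=1,-]
e7 deliver 2→0: ·
e8 deliver 0→1: 1[part,t=1,-]
e9 deliver 1→0: 0[coor,t=1,p]
e10 deliver 0→1: 1[part,t=1,p]
e11 deliver 0→4: 4[part,t=1,p]
e12 timeout(0): 0[coor,t=2,p]
e13 deliver 0→2: 2[part,t=1,p]
e14 deliver 2→0: ·
e15 deliver 0→4: 4[part,t=2,p]
e16 deliver 4→0: ·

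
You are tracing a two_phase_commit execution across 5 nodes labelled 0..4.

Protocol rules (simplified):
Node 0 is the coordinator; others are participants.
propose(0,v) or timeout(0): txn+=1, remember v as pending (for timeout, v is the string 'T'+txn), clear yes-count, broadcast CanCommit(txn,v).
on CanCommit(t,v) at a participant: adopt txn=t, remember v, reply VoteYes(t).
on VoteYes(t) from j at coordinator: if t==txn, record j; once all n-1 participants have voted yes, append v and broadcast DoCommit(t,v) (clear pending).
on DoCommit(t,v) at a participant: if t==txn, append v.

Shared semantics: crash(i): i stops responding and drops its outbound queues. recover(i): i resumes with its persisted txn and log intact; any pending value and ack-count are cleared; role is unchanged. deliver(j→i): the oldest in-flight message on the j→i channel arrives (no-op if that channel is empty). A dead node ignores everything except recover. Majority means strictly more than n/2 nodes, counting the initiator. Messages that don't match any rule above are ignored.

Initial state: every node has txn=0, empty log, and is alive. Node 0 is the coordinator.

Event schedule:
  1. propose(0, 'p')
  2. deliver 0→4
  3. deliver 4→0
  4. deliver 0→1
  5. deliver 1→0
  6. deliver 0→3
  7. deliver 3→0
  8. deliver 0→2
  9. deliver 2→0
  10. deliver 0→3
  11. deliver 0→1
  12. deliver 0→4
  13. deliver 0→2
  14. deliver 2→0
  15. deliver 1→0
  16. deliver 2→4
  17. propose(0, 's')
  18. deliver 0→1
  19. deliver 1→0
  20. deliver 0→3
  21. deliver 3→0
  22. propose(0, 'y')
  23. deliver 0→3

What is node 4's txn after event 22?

1

e1 propose(0,'p'): 0[coor,t=1,-]
e2 deliver 0→4: 4[part,t=1,-]
e3 deliver 4→0: ·
e4 deliver 0→1: 1[part,t=1,-]
e5 deliver 1→0: ·
e6 deliver 0→3: 3[part,t=1,-]
e7 deliver 3→0: ·
e8 deliver 0→2: 2[part,t=1,-]
e9 deliver 2→0: 0[coor,t=1,p]
e10 deliver 0→3: 3[part,t=1,p]
e11 deliver 0→1: 1[part,t=1,p]
e12 deliver 0→4: 4[part,t=1,p]
e13 deliver 0→2: 2[part,t=1,p]
e14 deliver 2→0: ·
e15 deliver 1→0: ·
e16 deliver 2→4: ·
e17 propose(0,'s'): 0[coor,t=2,p]
e18 deliver 0→1: 1[part,t=2,p]
e19 deliver 1→0: ·
e20 deliver 0→3: 3[part,t=2,p]
e21 deliver 3→0: ·
e22 propose(0,'y'): 0[coor,t=3,p]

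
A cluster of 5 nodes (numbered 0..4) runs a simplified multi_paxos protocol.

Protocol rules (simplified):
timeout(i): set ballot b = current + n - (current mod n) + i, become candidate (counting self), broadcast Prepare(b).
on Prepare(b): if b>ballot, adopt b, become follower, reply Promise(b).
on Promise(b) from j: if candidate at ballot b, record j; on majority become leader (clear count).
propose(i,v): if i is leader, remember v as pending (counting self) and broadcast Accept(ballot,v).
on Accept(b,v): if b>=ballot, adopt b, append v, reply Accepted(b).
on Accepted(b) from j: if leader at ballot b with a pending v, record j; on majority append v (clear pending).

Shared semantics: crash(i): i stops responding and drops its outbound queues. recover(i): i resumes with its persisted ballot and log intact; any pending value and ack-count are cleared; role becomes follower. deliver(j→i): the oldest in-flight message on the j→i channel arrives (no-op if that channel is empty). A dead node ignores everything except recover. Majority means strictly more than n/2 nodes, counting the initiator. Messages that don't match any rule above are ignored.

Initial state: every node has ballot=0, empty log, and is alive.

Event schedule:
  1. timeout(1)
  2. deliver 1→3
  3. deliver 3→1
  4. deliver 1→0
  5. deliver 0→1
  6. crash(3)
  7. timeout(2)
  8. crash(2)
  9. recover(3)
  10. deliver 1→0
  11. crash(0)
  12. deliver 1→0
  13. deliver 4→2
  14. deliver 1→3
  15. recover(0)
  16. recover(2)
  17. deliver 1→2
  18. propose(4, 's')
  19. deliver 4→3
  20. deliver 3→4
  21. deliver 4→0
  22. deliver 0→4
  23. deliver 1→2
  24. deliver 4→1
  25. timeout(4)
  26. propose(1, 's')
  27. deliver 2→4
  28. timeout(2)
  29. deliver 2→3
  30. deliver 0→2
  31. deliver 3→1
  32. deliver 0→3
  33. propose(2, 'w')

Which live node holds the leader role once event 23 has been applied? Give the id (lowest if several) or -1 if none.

1

1. timeout(1):  <1:cand b6 ->
2. deliver 1→3:  <3:foll b6 ->
3. deliver 3→1:  nop
4. deliver 1→0:  <0:foll b6 ->
5. deliver 0→1:  <1:lead b6 ->
6. crash(3):  <3:✗foll b6 ->
7. timeout(2):  <2:cand b7 ->
8. crash(2):  <2:✗cand b7 ->
9. recover(3):  <3:foll b6 ->
10. deliver 1→0:  nop
11. crash(0):  <0:✗foll b6 ->
12. deliver 1→0:  nop
13. deliver 4→2:  nop
14. deliver 1→3:  nop
15. recover(0):  <0:foll b6 ->
16. recover(2):  <2:foll b7 ->
17. deliver 1→2:  nop
18. propose(4,'s'):  nop
19. deliver 4→3:  nop
20. deliver 3→4:  nop
21. deliver 4→0:  nop
22. deliver 0→4:  nop
23. deliver 1→2:  nop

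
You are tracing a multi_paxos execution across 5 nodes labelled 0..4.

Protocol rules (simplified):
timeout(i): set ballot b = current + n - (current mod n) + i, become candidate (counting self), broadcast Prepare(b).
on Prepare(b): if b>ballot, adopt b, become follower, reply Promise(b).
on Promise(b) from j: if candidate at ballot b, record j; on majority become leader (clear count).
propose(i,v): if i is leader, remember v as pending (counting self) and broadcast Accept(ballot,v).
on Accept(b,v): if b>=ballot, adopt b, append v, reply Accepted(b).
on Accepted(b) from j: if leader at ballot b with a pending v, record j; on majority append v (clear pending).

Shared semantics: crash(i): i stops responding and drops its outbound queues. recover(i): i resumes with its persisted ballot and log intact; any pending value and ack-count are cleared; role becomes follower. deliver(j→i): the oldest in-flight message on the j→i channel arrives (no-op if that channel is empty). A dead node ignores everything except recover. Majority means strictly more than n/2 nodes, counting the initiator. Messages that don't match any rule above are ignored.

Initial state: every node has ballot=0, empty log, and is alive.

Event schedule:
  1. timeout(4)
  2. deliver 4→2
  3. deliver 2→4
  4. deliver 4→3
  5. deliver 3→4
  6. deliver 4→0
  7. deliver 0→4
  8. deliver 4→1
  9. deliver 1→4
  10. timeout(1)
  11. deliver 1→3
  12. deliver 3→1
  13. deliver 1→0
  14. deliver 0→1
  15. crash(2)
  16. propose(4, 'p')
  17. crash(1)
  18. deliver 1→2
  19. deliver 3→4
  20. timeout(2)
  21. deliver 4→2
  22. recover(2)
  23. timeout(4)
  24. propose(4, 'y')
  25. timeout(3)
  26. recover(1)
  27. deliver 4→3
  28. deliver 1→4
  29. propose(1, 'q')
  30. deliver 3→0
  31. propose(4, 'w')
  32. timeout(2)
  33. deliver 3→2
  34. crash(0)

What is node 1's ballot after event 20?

11

1. timeout(4):  <4:cand b9 ->
2. deliver 4→2:  <2:foll b9 ->
3. deliver 2→4:  nop
4. deliver 4→3:  <3:foll b9 ->
5. deliver 3→4:  <4:lead b9 ->
6. deliver 4→0:  <0:foll b9 ->
7. deliver 0→4:  nop
8. deliver 4→1:  <1:foll b9 ->
9. deliver 1→4:  nop
10. timeout(1):  <1:cand b11 ->
11. deliver 1→3:  <3:foll b11 ->
12. deliver 3→1:  nop
13. deliver 1→0:  <0:foll b11 ->
14. deliver 0→1:  <1:lead b11 ->
15. crash(2):  <2:✗foll b9 ->
16. propose(4,'p'):  nop
17. crash(1):  <1:✗lead b11 ->
18. deliver 1→2:  nop
19. deliver 3→4:  nop
20. timeout(2):  nop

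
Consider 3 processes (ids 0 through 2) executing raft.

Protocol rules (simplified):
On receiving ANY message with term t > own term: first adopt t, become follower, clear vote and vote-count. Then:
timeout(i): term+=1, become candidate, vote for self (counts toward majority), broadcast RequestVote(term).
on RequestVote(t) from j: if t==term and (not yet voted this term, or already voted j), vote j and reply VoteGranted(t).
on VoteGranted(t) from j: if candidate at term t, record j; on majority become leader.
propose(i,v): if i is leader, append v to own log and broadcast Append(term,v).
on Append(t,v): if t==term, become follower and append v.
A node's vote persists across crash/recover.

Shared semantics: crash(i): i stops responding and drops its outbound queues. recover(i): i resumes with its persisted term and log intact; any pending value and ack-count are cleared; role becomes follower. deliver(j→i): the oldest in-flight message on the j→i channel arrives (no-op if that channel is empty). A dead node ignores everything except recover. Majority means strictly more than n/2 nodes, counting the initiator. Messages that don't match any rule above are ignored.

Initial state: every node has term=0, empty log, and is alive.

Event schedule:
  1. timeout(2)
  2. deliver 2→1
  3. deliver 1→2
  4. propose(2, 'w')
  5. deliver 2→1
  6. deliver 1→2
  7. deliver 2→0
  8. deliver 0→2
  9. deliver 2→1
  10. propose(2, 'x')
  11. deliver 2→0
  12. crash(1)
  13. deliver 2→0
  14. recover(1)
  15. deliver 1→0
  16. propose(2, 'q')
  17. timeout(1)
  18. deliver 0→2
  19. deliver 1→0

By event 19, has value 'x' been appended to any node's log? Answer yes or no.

yes

e1 timeout(2): 2[cand,t=1,-]
e2 deliver 2→1: 1[foll,t=1,-]
e3 deliver 1→2: 2[lead,t=1,-]
e4 propose(2,'w'): 2[lead,t=1,w]
e5 deliver 2→1: 1[foll,t=1,w]
e6 deliver 1→2: ·
e7 deliver 2→0: 0[foll,t=1,-]
e8 deliver 0→2: ·
e9 deliver 2→1: ·
e10 propose(2,'x'): 2[lead,t=1,w,x]
e11 deliver 2→0: 0[foll,t=1,w]
e12 crash(1): 1[✗foll,t=1,w]
e13 deliver 2→0: 0[foll,t=1,w,x]
e14 recover(1): 1[foll,t=1,w]
e15 deliver 1→0: ·
e16 propose(2,'q'): 2[lead,t=1,w,x,q]
e17 timeout(1): 1[cand,t=2,w]
e18 deliver 0→2: ·
e19 deliver 1→0: 0[foll,t=2,w,x]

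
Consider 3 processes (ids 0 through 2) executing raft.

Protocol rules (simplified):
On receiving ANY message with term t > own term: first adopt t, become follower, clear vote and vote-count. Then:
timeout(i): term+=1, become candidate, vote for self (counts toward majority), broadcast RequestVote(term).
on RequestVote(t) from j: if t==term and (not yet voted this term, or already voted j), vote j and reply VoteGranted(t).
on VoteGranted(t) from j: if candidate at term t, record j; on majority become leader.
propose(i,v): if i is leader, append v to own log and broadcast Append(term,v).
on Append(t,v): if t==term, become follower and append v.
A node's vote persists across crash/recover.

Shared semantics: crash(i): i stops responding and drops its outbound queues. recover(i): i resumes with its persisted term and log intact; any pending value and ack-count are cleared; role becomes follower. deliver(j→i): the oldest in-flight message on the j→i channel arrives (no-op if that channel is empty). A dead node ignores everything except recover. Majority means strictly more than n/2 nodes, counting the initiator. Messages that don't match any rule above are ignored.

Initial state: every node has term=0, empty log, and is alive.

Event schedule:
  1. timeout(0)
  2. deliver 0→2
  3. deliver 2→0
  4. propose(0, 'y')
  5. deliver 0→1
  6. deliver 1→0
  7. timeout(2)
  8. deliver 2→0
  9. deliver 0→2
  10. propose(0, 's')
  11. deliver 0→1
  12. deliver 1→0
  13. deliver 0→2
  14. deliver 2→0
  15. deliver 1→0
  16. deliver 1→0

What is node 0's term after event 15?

2

e1 timeout(0): 0[cand,t=1,-]
e2 deliver 0→2: 2[foll,t=1,-]
e3 deliver 2→0: 0[lead,t=1,-]
e4 propose(0,'y'): 0[lead,t=1,y]
e5 deliver 0→1: 1[foll,t=1,-]
e6 deliver 1→0: ·
e7 timeout(2): 2[cand,t=2,-]
e8 deliver 2→0: 0[foll,t=2,y]
e9 deliver 0→2: ·
e10 propose(0,'s'): ·
e11 deliver 0→1: 1[foll,t=1,y]
e12 deliver 1→0: ·
e13 deliver 0→2: 2[lead,t=2,-]
e14 deliver 2→0: ·
e15 deliver 1→0: ·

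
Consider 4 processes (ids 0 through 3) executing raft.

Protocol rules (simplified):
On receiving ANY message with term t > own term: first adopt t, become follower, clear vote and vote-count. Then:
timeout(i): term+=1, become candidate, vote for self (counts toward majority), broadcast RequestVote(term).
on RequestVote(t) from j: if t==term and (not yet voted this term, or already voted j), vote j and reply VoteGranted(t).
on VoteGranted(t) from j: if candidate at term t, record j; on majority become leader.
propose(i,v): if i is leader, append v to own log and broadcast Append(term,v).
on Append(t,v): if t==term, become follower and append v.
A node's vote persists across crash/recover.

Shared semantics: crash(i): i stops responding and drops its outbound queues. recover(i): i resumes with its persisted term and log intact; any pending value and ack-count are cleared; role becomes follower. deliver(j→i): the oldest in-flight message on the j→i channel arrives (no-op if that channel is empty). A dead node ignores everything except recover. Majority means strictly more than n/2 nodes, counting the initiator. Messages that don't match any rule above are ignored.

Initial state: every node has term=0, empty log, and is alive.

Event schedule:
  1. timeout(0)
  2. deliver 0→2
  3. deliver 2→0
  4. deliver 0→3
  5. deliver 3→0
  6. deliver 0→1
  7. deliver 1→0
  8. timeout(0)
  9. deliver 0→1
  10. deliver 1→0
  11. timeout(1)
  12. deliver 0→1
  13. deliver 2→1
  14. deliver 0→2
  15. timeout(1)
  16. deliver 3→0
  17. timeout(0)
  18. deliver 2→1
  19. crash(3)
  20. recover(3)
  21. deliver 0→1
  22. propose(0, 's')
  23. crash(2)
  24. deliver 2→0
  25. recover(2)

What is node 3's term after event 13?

1

step 1 timeout(0): 0={cand,t=1,log=-}
step 2 deliver 0→2: 2={foll,t=1,log=-}
step 3 deliver 2→0: —
step 4 deliver 0→3: 3={foll,t=1,log=-}
step 5 deliver 3→0: 0={lead,t=1,log=-}
step 6 deliver 0→1: 1={foll,t=1,log=-}
step 7 deliver 1→0: —
step 8 timeout(0): 0={cand,t=2,log=-}
step 9 deliver 0→1: 1={foll,t=2,log=-}
step 10 deliver 1→0: —
step 11 timeout(1): 1={cand,t=3,log=-}
step 12 deliver 0→1: —
step 13 deliver 2→1: —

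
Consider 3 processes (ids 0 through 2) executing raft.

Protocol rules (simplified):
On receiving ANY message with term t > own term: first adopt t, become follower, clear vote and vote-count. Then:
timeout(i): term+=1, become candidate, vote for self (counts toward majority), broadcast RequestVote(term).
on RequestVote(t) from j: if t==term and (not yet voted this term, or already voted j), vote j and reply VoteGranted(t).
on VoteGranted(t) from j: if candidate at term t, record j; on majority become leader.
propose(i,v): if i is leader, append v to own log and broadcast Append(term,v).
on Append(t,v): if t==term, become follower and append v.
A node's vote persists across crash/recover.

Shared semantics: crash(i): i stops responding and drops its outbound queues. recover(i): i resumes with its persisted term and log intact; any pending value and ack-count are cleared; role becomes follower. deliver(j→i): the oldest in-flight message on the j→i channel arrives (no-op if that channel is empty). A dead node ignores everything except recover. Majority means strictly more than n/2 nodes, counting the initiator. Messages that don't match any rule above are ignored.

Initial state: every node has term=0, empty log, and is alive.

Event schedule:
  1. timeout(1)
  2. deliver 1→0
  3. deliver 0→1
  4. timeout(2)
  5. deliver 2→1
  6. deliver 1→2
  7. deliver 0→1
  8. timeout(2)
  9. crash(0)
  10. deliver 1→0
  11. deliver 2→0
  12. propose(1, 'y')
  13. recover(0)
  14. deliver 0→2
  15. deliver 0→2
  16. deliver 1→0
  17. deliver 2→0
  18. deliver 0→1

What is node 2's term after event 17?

[1] timeout(1) → N1(cand t1 [-])
[2] deliver 1→0 → N0(foll t1 [-])
[3] deliver 0→1 → N1(lead t1 [-])
[4] timeout(2) → N2(cand t1 [-])
[5] deliver 2→1 → ∅
[6] deliver 1→2 → ∅
[7] deliver 0→1 → ∅
[8] timeout(2) → N2(cand t2 [-])
[9] crash(0) → N0(✗foll t1 [-])
[10] deliver 1→0 → ∅
[11] deliver 2→0 → ∅
[12] propose(1,'y') → N1(lead t1 [y])
[13] recover(0) → N0(foll t1 [-])
[14] deliver 0→2 → ∅
[15] deliver 0→2 → ∅
[16] deliver 1→0 → N0(foll t1 [y])
[17] deliver 2→0 → ∅

2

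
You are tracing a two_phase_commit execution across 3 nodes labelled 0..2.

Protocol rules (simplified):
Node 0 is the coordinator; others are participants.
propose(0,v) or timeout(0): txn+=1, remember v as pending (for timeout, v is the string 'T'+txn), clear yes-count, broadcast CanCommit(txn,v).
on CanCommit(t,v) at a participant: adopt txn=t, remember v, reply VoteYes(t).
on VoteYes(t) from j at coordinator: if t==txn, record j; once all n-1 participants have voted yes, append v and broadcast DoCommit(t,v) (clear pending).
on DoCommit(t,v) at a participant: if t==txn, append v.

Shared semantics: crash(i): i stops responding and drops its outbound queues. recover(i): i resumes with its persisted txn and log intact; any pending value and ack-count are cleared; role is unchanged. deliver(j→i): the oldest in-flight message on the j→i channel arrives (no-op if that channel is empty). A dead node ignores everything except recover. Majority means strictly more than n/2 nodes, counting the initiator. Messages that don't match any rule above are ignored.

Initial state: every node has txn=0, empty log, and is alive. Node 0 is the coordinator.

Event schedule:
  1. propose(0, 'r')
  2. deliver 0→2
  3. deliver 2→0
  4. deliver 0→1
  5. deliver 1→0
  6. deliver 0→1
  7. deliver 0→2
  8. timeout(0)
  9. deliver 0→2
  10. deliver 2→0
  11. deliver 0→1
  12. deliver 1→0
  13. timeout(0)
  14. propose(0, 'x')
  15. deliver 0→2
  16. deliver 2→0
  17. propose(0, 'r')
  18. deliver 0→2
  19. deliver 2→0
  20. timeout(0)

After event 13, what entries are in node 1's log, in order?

r

e1 propose(0,'r'): 0[coor,t=1,-]
e2 deliver 0→2: 2[part,t=1,-]
e3 deliver 2→0: ·
e4 deliver 0→1: 1[part,t=1,-]
e5 deliver 1→0: 0[coor,t=1,r]
e6 deliver 0→1: 1[part,t=1,r]
e7 deliver 0→2: 2[part,t=1,r]
e8 timeout(0): 0[coor,t=2,r]
e9 deliver 0→2: 2[part,t=2,r]
e10 deliver 2→0: ·
e11 deliver 0→1: 1[part,t=2,r]
e12 deliver 1→0: 0[coor,t=2,r,T2]
e13 timeout(0): 0[coor,t=3,r,T2]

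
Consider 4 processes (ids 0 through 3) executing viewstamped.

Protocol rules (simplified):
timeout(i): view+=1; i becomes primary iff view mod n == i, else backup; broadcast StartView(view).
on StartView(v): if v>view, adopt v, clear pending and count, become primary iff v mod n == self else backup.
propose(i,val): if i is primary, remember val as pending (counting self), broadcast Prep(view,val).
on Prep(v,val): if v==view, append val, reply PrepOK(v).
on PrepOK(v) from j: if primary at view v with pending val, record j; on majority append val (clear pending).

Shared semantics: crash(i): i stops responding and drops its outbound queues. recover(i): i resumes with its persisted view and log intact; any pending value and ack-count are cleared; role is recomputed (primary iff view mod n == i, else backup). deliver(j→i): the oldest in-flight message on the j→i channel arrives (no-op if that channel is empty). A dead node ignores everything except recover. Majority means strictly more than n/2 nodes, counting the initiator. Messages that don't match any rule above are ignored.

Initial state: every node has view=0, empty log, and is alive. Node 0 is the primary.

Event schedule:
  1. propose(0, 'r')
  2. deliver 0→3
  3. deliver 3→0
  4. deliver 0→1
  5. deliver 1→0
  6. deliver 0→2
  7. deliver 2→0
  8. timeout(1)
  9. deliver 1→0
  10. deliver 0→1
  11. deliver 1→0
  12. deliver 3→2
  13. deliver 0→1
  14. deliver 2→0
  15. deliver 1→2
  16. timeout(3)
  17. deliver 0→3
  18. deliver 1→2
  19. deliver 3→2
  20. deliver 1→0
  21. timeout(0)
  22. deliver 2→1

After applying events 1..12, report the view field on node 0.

1

step 1 propose(0,'r'): —
step 2 deliver 0→3: 3={back,v=0,log=r}
step 3 deliver 3→0: —
step 4 deliver 0→1: 1={back,v=0,log=r}
step 5 deliver 1→0: 0={prim,v=0,log=r}
step 6 deliver 0→2: 2={back,v=0,log=r}
step 7 deliver 2→0: —
step 8 timeout(1): 1={prim,v=1,log=r}
step 9 deliver 1→0: 0={back,v=1,log=r}
step 10 deliver 0→1: —
step 11 deliver 1→0: —
step 12 deliver 3→2: —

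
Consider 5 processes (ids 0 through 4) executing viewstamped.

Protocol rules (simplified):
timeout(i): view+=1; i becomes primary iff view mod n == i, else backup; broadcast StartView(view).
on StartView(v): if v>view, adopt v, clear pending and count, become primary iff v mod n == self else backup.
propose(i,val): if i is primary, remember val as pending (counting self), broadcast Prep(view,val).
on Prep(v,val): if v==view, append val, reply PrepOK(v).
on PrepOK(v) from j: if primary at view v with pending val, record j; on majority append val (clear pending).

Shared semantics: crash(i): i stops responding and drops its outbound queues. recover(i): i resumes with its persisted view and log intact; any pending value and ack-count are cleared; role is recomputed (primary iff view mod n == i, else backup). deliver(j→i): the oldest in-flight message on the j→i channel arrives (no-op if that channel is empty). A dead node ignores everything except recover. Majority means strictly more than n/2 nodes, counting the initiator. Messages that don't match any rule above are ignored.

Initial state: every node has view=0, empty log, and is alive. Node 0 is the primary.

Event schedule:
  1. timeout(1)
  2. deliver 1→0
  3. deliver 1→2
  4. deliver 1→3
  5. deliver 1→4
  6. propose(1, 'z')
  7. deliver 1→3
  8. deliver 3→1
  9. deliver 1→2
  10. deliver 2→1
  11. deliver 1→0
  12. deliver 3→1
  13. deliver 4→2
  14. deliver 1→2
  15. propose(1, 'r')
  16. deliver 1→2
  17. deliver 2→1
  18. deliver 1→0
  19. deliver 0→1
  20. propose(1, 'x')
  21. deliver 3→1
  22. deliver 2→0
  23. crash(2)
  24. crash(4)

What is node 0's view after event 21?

e1 timeout(1): 1[prim,v=1,-]
e2 deliver 1→0: 0[back,v=1,-]
e3 deliver 1→2: 2[back,v=1,-]
e4 deliver 1→3: 3[back,v=1,-]
e5 deliver 1→4: 4[back,v=1,-]
e6 propose(1,'z'): ·
e7 deliver 1→3: 3[back,v=1,z]
e8 deliver 3→1: ·
e9 deliver 1→2: 2[back,v=1,z]
e10 deliver 2→1: 1[prim,v=1,z]
e11 deliver 1→0: 0[back,v=1,z]
e12 deliver 3→1: ·
e13 deliver 4→2: ·
e14 deliver 1→2: ·
e15 propose(1,'r'): ·
e16 deliver 1→2: 2[back,v=1,z,r]
e17 deliver 2→1: ·
e18 deliver 1→0: 0[back,v=1,z,r]
e19 deliver 0→1: 1[prim,v=1,z,r]
e20 propose(1,'x'): ·
e21 deliver 3→1: ·

1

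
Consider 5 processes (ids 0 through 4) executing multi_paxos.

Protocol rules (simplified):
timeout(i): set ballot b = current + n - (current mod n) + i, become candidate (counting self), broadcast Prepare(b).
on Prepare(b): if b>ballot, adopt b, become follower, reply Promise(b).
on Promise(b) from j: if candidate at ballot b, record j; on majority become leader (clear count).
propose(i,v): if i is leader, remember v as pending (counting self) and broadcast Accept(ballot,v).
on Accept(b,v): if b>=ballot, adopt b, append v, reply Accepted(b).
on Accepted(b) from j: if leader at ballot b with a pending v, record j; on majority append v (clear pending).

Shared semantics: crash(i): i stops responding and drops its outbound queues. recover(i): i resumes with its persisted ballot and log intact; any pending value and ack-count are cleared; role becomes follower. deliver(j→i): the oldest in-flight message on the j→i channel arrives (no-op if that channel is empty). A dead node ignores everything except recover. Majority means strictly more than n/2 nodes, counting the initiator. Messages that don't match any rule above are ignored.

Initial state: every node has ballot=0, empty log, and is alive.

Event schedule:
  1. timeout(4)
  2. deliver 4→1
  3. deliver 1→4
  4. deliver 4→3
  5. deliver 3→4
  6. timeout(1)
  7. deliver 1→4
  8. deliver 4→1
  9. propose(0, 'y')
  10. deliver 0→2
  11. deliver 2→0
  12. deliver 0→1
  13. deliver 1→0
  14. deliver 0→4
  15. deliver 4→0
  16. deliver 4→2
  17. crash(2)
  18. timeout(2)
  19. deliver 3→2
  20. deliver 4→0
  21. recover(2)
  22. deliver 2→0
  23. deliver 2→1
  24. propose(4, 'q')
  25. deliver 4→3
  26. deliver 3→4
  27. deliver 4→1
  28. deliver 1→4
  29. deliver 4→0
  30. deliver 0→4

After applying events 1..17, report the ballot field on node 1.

11

1. timeout(4):  <4:cand b9 ->
2. deliver 4→1:  <1:foll b9 ->
3. deliver 1→4:  nop
4. deliver 4→3:  <3:foll b9 ->
5. deliver 3→4:  <4:lead b9 ->
6. timeout(1):  <1:cand b11 ->
7. deliver 1→4:  <4:foll b11 ->
8. deliver 4→1:  nop
9. propose(0,'y'):  nop
10. deliver 0→2:  nop
11. deliver 2→0:  nop
12. deliver 0→1:  nop
13. deliver 1→0:  <0:foll b11 ->
14. deliver 0→4:  nop
15. deliver 4→0:  nop
16. deliver 4→2:  <2:foll b9 ->
17. crash(2):  <2:✗foll b9 ->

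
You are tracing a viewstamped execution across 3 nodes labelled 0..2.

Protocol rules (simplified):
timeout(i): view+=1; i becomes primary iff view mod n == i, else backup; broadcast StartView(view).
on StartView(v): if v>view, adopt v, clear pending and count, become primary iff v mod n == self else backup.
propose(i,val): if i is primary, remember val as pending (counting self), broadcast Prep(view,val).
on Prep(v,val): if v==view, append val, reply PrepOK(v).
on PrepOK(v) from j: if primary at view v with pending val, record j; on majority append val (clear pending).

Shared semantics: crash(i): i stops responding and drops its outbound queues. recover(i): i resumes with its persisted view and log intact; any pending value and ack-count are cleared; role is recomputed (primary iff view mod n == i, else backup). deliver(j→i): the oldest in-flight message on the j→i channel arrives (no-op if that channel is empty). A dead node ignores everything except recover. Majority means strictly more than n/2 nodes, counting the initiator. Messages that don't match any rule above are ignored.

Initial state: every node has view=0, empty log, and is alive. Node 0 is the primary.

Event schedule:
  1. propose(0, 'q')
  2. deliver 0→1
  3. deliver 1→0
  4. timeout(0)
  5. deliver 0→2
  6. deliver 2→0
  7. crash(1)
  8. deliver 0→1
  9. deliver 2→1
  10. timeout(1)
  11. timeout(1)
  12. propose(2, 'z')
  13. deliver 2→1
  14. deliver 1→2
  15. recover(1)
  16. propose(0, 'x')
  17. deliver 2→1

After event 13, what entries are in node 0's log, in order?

step 1 propose(0,'q'): —
step 2 deliver 0→1: 1={back,v=0,log=q}
step 3 deliver 1→0: 0={prim,v=0,log=q}
step 4 timeout(0): 0={back,v=1,log=q}
step 5 deliver 0→2: 2={back,v=0,log=q}
step 6 deliver 2→0: —
step 7 crash(1): 1={✗back,v=0,log=q}
step 8 deliver 0→1: —
step 9 deliver 2→1: —
step 10 timeout(1): —
step 11 timeout(1): —
step 12 propose(2,'z'): —
step 13 deliver 2→1: —

q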